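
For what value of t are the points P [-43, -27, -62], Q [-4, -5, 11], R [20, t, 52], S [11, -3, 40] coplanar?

36

Coplanarity ⇔ det[PQ; PR; PS] = 0.
Expanding, this is linear in t: (36)t + (-1296) = 0.
So t = 36.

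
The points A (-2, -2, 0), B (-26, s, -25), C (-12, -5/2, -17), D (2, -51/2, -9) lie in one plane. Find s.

Coplanarity ⇔ det[AB; AC; AD] = 0.
Expanding, this is linear in s: (-158)s + (3239) = 0.
So s = 41/2.

41/2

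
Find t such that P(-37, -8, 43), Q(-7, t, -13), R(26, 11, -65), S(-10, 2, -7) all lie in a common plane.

Normal to plane PRS: n = (130, 234, 117); plane equation n·X = -1651.
Requiring n·Q = -1651: (234)t + (-2431) = -1651.
So t = 10/3.

10/3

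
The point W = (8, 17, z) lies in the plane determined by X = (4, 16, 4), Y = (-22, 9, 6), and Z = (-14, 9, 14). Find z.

A normal to the plane is n = XY × XZ = (-56, 224, 56).
W lies in the plane iff n · XW = 0.
This gives (56)z + (-224) = 0, so z = 4.

4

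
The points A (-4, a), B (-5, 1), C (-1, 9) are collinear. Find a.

3

The three points are collinear iff det[AB; AC] = 0.
This determinant is linear in a: (4)a + (-12) = 0, so a = 3.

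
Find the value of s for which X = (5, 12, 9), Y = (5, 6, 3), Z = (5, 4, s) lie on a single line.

Direction XY = (0, -6, -6). From the y-coordinate of Z, the parameter along the line is τ = (4 − 12)/(-6) = 4/3.
Then s = 9 + 4/3·(-6) = 1.

1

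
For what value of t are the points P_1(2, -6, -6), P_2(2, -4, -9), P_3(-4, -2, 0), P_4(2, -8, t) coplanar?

-3

The points are coplanar iff P_1P_2 · (P_1P_3 × P_1P_4) = 0.
Expanding, this is linear in t: (12)t + (36) = 0.
So t = -3.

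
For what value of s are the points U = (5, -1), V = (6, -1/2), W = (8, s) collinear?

The three points are collinear iff det[UV; UW] = 0.
This determinant is linear in s: (1)s + (-1/2) = 0, so s = 1/2.

1/2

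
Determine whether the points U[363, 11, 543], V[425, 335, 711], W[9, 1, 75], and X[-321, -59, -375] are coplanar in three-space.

The four points are coplanar iff the 3×3 determinant with rows UV, UW, UX is zero.
Rows: (62, 324, 168), (-354, -10, -468), (-684, -70, -918).
Expanding along the first row: (62)(-23580) − (324)(4860) + (168)(17940) = -22680.
Nonzero ⇒ not coplanar.

No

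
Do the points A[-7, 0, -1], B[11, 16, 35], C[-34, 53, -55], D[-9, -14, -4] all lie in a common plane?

A normal to the plane through A, B, C is n = AB × AC = (-2772, 0, 1386).
The plane has equation n·P = 18018. For D: n·D = 19404.
19404 ≠ 18018, so D is off the plane.

No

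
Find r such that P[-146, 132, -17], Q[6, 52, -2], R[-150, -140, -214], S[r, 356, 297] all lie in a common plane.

Normal to plane PQR: n = (19840, 29884, -41664); plane equation n·X = 1756336.
Requiring n·S = 1756336: (19840)r + (-1735504) = 1756336.
So r = 176.

176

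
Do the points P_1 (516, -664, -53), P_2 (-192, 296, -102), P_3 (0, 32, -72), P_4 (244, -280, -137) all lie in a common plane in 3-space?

A normal to the plane through P_1, P_2, P_3 is n = P_1P_2 × P_1P_3 = (15864, 11832, 2592).
The plane has equation n·P = 192000. For P_4: n·P_4 = 202752.
202752 ≠ 192000, so P_4 is off the plane.

No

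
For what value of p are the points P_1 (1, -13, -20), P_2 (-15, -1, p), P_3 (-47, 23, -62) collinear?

-34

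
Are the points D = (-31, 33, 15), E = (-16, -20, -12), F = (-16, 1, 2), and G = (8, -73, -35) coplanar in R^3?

No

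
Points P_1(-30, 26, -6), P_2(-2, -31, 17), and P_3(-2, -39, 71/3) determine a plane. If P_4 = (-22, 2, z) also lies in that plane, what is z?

7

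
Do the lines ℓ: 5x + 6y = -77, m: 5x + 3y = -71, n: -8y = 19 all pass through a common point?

No

The three lines meet at one point iff the augmented coefficient matrix [aᵢ bᵢ cᵢ] has rank < 3, i.e. its determinant vanishes.
Here the determinant is -45.
Nonzero, so no common point exists.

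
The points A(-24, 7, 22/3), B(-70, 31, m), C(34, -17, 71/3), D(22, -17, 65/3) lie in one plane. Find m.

Normal to plane ACD: n = (48, -80, -288); plane equation n·P = -3824.
Requiring n·B = -3824: (-288)m + (-5840) = -3824.
So m = -7.

-7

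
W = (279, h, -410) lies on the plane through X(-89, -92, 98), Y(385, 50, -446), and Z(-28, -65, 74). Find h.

2

The plane through X, Y, Z has equation 11280x − 21808y + 4136z = 1407744.
Substituting W: (-21808)h + (1451360) = 1407744, so h = 2.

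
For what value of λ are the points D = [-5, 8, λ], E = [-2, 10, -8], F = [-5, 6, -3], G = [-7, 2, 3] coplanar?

-7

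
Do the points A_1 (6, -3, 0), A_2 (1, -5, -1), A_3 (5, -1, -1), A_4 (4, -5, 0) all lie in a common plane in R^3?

Yes

A normal to the plane through A_1, A_2, A_3 is n = A_1A_2 × A_1A_3 = (4, -4, -12).
The plane has equation n·P = 36. For A_4: n·A_4 = 36.
Equal, so A_4 lies in the plane and all four are coplanar.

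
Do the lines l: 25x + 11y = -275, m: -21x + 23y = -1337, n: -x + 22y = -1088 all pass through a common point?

No

The three lines meet at one point iff the augmented coefficient matrix [aᵢ bᵢ cᵢ] has rank < 3, i.e. its determinant vanishes.
Here the determinant is -6146.
Nonzero, so no common point exists.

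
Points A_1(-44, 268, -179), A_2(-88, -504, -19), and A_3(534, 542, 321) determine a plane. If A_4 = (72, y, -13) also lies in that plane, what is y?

A normal to the plane is n = A_1A_2 × A_1A_3 = (-429840, 114480, 434160).
A_4 lies in the plane iff n · A_1A_4 = 0.
This gives (114480)y + (-8471520) = 0, so y = 74.

74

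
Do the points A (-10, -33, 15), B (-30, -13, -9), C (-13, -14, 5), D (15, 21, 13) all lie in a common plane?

No

A normal to the plane through A, B, C is n = AB × AC = (256, -128, -320).
The plane has equation n·P = -3136. For D: n·D = -3008.
-3008 ≠ -3136, so D is off the plane.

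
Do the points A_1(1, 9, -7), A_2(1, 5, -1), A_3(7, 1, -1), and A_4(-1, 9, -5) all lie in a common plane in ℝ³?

A normal to the plane through A_1, A_2, A_3 is n = A_1A_2 × A_1A_3 = (24, 36, 24).
The plane has equation n·P = 180. For A_4: n·A_4 = 180.
Equal, so A_4 lies in the plane and all four are coplanar.

Yes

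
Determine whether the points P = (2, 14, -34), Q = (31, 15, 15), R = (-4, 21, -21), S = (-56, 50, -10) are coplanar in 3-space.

The four points are coplanar iff the 3×3 determinant with rows PQ, PR, PS is zero.
Rows: (29, 1, 49), (-6, 7, 13), (-58, 36, 24).
Expanding along the first row: (29)(-300) − (1)(610) + (49)(190) = 0.
Zero determinant ⇒ coplanar.

Yes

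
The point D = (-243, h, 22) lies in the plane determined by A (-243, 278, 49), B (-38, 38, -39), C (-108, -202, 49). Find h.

The plane through A, B, C has equation −42240x − 11880y − 66000z = 3727680.
Substituting D: (-11880)h + (8812320) = 3727680, so h = 428.

428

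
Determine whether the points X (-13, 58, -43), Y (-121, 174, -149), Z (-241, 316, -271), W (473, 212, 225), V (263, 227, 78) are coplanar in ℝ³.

The plane through X, Y, Z has normal n = XY × XZ = (900, -456, -1416) and equation n·P = 22740.
Checking the remaining points: n·W = 10428, n·V = 22740.
Since n·W = 10428 ≠ 22740, W is off the plane and the points are not all coplanar.

No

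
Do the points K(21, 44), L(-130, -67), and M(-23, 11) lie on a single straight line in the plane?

KL = (-151, -111), KM = (-44, -33).
Twice the signed area of △KLM is (-151)(-33) − (-111)(-44) = 99.
The area is nonzero, so the three points are not collinear.

No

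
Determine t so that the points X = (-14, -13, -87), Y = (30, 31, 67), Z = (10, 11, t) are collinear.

-3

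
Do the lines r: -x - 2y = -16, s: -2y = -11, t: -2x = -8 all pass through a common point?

No

Intersecting r and s: solving the 2×2 system gives (x, y) = (5, 11/2).
Substitute into t: (-2)(5) + (0)(11/2) = -10.
But t requires -8 ≠ -10, so the three lines have no common point.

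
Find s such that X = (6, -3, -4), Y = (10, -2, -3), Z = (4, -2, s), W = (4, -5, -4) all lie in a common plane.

Normal to plane XYW: n = (2, -2, -6); plane equation n·P = 42.
Requiring n·Z = 42: (-6)s + (12) = 42.
So s = -5.

-5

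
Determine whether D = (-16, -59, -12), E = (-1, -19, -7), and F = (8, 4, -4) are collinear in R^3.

No

DE = (15, 40, 5), DF = (24, 63, 8).
DE × DF = (5, 0, -15).
The cross product is nonzero, so the points do not lie on one line.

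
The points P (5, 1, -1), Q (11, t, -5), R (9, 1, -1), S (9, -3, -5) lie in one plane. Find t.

Normal to plane PRS: n = (0, 16, -16); plane equation n·X = 32.
Requiring n·Q = 32: (16)t + (80) = 32.
So t = -3.

-3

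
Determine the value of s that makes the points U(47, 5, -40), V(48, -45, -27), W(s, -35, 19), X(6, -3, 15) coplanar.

10

Coplanarity ⇔ det[UV; UW; UX] = 0.
Expanding, this is linear in s: (2646)s + (-26460) = 0.
So s = 10.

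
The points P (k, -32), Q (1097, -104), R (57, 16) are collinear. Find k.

Collinearity: (P − Q) must be parallel to (R − Q) = (-1040, 120).
Cross-multiplying the components: (k − 1097)·(120) = (72)·(-1040).
Solving gives k = 473.

473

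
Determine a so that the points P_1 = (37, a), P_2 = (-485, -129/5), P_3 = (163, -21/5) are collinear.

The three points are collinear iff det[P_1P_2; P_1P_3] = 0.
This determinant is linear in a: (648)a + (27216/5) = 0, so a = -42/5.

-42/5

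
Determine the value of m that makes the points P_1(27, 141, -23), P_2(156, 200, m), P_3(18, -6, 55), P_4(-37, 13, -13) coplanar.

75

Normal to plane P_1P_3P_4: n = (8514, -4902, -8256); plane equation n·P = -271416.
Requiring n·P_2 = -271416: (-8256)m + (347784) = -271416.
So m = 75.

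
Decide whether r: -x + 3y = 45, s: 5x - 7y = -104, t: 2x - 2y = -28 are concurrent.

No

Intersecting r and s: solving the 2×2 system gives (x, y) = (3/8, 121/8).
Substitute into t: (2)(3/8) + (-2)(121/8) = -59/2.
But t requires -28 ≠ -59/2, so the three lines have no common point.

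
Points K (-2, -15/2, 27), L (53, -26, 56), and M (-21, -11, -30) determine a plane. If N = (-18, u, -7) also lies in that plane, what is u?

The plane through K, L, M has equation 1156x + 2584y − 544z = -36380.
Substituting N: (2584)u + (-17000) = -36380, so u = -15/2.

-15/2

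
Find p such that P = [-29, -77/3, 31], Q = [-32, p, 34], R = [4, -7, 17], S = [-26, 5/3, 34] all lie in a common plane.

-17

Normal to plane PRS: n = (1316/3, -141, 846); plane equation n·X = 51371/3.
Requiring n·Q = 51371/3: (-141)p + (44180/3) = 51371/3.
So p = -17.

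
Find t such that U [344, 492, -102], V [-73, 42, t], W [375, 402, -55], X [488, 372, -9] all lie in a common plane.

-36

The points are coplanar iff UV · (UW × UX) = 0.
Expanding, this is linear in t: (9240)t + (332640) = 0.
So t = -36.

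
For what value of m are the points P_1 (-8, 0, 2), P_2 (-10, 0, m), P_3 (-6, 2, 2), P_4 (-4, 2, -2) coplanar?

6

Normal to plane P_1P_3P_4: n = (-8, 8, -4); plane equation n·P = 56.
Requiring n·P_2 = 56: (-4)m + (80) = 56.
So m = 6.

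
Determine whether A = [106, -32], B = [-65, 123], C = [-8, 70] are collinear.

AB = (-171, 155), AC = (-114, 102).
If collinear, AC would be a scalar multiple of AB. But (-171)·(102) ≠ (155)·(-114) (difference 228), so they are not parallel; the points are not collinear.

No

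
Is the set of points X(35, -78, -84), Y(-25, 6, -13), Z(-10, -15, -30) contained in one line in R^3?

XY = (-60, 84, 71), XZ = (-45, 63, 54).
Comparing components 2 and 3: (84)(54) − (71)(63) = 63 ≠ 0, so XY and XZ are not parallel and the points are not collinear.

No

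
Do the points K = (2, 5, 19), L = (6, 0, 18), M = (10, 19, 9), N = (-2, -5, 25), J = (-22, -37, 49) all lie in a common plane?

The plane through K, L, M has normal n = KL × KM = (64, 32, 96) and equation n·P = 2112.
Checking the remaining points: n·N = 2112, n·J = 2112.
All equal 2112, so all 5 points lie in one plane.

Yes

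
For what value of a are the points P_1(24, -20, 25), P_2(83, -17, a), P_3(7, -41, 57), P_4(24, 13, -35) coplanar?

41

Normal to plane P_1P_3P_4: n = (204, -1020, -561); plane equation n·P = 11271.
Requiring n·P_2 = 11271: (-561)a + (34272) = 11271.
So a = 41.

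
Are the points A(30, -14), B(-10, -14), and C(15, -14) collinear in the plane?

AB = (-40, 0), AC = (-15, 0).
Checking proportionality: AC = 3/8·AB, so the vectors are parallel and the points are collinear.

Yes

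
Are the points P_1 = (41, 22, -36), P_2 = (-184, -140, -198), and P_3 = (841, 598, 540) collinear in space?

Yes

P_1P_2 = (-225, -162, -162), P_1P_3 = (800, 576, 576).
P_1P_2 × P_1P_3 = (0, 0, 0).
The cross product vanishes, so the three points are collinear.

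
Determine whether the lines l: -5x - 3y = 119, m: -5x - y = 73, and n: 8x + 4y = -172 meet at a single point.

The three lines meet at one point iff the augmented coefficient matrix [aᵢ bᵢ cᵢ] has rank < 3, i.e. its determinant vanishes.
Here the determinant is 0.
It vanishes, so the lines are concurrent at (-10, -23).

Yes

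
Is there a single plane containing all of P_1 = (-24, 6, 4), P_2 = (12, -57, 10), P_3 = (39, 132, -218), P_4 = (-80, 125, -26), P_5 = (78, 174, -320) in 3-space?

The plane through P_1, P_2, P_3 has normal n = P_1P_2 × P_1P_3 = (13230, 8370, 8505) and equation n·P = -233280.
Checking the remaining points: n·P_4 = -233280, n·P_5 = -233280.
All equal -233280, so all 5 points lie in one plane.

Yes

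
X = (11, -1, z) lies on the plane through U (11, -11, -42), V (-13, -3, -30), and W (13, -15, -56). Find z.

Coplanarity requires UV · (UW × UX) = 0.
UV = (-24, 8, 12), UW = (2, -4, -14); the triple product is linear in z with coefficient 80 and constant term 240.
Setting it to zero: z = -3.

-3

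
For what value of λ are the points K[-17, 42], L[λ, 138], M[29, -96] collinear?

The three points are collinear iff det[KL; KM] = 0.
This determinant is linear in λ: (-138)λ + (-6762) = 0, so λ = -49.

-49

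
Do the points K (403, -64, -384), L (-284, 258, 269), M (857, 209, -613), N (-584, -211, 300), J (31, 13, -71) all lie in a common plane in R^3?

Yes

The plane through K, L, M has normal n = KL × KM = (-252007, 139139, -333739) and equation n·P = 17692059.
Checking the remaining points: n·N = 17692059, n·J = 17692059.
All equal 17692059, so all 5 points lie in one plane.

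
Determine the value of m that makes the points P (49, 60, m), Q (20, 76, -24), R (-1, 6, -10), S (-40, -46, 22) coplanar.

Coplanarity ⇔ det[PQ; PR; PS] = 0.
Expanding, this is linear in m: (1638)m + (85176) = 0.
So m = -52.

-52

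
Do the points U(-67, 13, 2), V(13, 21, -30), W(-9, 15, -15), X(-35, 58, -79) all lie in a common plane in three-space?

Yes

The four points are coplanar iff the 3×3 determinant with rows UV, UW, UX is zero.
Rows: (80, 8, -32), (58, 2, -17), (32, 45, -81).
Expanding along the first row: (80)(603) − (8)(-4154) + (-32)(2546) = 0.
Zero determinant ⇒ coplanar.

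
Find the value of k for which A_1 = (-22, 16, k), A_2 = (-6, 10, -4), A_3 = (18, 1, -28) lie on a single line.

12

Direction A_2A_3 = (24, -9, -24). From the x-coordinate of A_1, the parameter along the line is τ = (-22 − (-6))/24 = -2/3.
Then k = (-4) + (-2/3)·(-24) = 12.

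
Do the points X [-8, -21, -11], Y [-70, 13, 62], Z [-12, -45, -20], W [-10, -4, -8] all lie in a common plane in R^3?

A normal to the plane through X, Y, Z is n = XY × XZ = (1446, -850, 1624).
The plane has equation n·P = -11582. For W: n·W = -24052.
-24052 ≠ -11582, so W is off the plane.

No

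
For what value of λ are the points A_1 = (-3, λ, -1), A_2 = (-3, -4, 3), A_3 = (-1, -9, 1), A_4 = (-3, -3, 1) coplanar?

Coplanarity ⇔ det[A_1A_2; A_1A_3; A_1A_4] = 0.
Expanding, this is linear in λ: (-4)λ + (-8) = 0.
So λ = -2.

-2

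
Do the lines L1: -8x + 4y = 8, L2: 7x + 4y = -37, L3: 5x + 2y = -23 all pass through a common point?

Lines aᵢx + bᵢy = cᵢ with pairwise distinct directions are concurrent exactly when det[aᵢ bᵢ cᵢ] = 0.
Here the determinant is 0.
It vanishes, so the lines are concurrent at (-3, -4).

Yes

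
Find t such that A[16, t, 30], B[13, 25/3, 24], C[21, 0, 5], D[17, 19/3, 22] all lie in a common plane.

9

Coplanarity ⇔ det[AB; AC; AD] = 0.
Expanding, this is linear in t: (60)t + (-540) = 0.
So t = 9.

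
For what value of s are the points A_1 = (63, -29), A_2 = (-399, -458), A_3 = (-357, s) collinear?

-419

The three points are collinear iff det[A_1A_2; A_1A_3] = 0.
This determinant is linear in s: (-462)s + (-193578) = 0, so s = -419.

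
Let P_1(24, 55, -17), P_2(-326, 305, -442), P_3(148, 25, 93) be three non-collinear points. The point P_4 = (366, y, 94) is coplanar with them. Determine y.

250

A normal to the plane is n = P_1P_2 × P_1P_3 = (14750, -14200, -20500).
P_4 lies in the plane iff n · P_1P_4 = 0.
This gives (-14200)y + (3550000) = 0, so y = 250.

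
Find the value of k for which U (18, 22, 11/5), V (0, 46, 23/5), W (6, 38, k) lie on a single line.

Direction UV = (-18, 24, 12/5). From the x-coordinate of W, the parameter along the line is τ = (6 − 18)/(-18) = 2/3.
Then k = 11/5 + 2/3·(12/5) = 19/5.

19/5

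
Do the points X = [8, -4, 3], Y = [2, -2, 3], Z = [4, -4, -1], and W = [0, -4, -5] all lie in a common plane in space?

With X as base: XY = (-6, 2, 0), XZ = (-4, 0, -4), XW = (-8, 0, -8).
XZ × XW = (0, 0, 0).
XY · (XZ × XW) = 0.
The scalar triple product vanishes, so the four points are coplanar.

Yes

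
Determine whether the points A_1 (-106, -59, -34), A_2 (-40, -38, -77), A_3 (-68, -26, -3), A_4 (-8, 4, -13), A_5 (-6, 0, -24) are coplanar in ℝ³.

The plane through A_1, A_2, A_3 has normal n = A_1A_2 × A_1A_3 = (2070, -3680, 1380) and equation n·P = -49220.
Checking the remaining points: n·A_4 = -49220, n·A_5 = -45540.
Since n·A_5 = -45540 ≠ -49220, A_5 is off the plane and the points are not all coplanar.

No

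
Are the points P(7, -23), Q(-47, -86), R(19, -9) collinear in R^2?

Yes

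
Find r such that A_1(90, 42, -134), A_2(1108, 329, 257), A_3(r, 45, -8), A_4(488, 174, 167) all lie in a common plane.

Normal to plane A_1A_2A_4: n = (34775, -150800, 20150); plane equation n·P = -5903950.
Requiring n·A_3 = -5903950: (34775)r + (-6947200) = -5903950.
So r = 30.

30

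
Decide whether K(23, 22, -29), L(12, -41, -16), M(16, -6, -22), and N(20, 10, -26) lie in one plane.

Yes

A normal to the plane through K, L, M is n = KL × KM = (-77, -14, -133).
The plane has equation n·P = 1778. For N: n·N = 1778.
Equal, so N lies in the plane and all four are coplanar.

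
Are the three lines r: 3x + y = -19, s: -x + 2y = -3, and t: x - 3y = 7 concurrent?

Yes

Intersecting r and s: solving the 2×2 system gives (x, y) = (-5, -4).
Substitute into t: (1)(-5) + (-3)(-4) = 7.
This equals 7, so (-5, -4) lies on all three lines and they are concurrent.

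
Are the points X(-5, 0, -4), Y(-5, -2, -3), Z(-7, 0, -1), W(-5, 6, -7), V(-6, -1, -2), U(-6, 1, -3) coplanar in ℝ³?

Yes

The plane through X, Y, Z has normal n = XY × XZ = (-6, -2, -4) and equation n·P = 46.
Checking the remaining points: n·W = 46, n·V = 46, n·U = 46.
All equal 46, so all 6 points lie in one plane.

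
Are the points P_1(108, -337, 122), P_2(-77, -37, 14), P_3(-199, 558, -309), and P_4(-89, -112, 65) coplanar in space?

No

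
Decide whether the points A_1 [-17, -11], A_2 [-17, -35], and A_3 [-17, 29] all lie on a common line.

A_1A_2 = (0, -24), A_1A_3 = (0, 40).
Twice the signed area of △A_1A_2A_3 is (0)(40) − (-24)(0) = 0.
The triangle is degenerate (zero area), so the points are collinear.

Yes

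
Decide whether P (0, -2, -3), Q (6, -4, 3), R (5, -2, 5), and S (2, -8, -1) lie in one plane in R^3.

No

The four points are coplanar iff the 3×3 determinant with rows PQ, PR, PS is zero.
Rows: (6, -2, 6), (5, 0, 8), (2, -6, 2).
Expanding along the first row: (6)(48) − (-2)(-6) + (6)(-30) = 96.
Nonzero ⇒ not coplanar.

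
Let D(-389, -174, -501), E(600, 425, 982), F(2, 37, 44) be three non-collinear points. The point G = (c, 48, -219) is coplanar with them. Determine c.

-527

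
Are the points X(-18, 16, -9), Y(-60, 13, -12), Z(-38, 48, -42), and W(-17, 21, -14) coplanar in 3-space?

No

A normal to the plane through X, Y, Z is n = XY × XZ = (195, -1326, -1404).
The plane has equation n·P = -12090. For W: n·W = -11505.
-11505 ≠ -12090, so W is off the plane.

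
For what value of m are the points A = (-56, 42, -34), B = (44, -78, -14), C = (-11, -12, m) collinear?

-25

Collinearity requires AB × AC = 0; each component is linear in m.
The x-component gives (-120)m + (-3000) = 0, so m = -25.
The remaining components then also vanish.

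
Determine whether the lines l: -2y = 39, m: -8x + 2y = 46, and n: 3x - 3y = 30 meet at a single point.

No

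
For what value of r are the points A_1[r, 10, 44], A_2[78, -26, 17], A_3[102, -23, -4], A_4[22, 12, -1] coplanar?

-39

The points are coplanar iff A_1A_2 · (A_1A_3 × A_1A_4) = 0.
Expanding, this is linear in r: (-744)r + (-29016) = 0.
So r = -39.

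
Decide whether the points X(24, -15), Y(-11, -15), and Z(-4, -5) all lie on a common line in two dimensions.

XY = (-35, 0), XZ = (-28, 10).
det[XY; XZ] = (-35)(10) − (0)(-28) = -350.
The determinant is nonzero, so they are not collinear.

No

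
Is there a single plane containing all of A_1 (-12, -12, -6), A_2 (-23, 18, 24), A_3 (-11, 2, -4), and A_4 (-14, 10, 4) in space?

No

A normal to the plane through A_1, A_2, A_3 is n = A_1A_2 × A_1A_3 = (-360, 52, -184).
The plane has equation n·P = 4800. For A_4: n·A_4 = 4824.
4824 ≠ 4800, so A_4 is off the plane.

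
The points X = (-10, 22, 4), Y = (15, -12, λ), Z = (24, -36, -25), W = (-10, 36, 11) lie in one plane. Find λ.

Coplanarity ⇔ det[XY; XZ; XW] = 0.
Expanding, this is linear in λ: (476)λ + (6188) = 0.
So λ = -13.

-13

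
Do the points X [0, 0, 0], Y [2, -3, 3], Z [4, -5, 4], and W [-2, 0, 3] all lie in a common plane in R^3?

The four points are coplanar iff the 3×3 determinant with rows XY, XZ, XW is zero.
Rows: (2, -3, 3), (4, -5, 4), (-2, 0, 3).
Expanding along the first row: (2)(-15) − (-3)(20) + (3)(-10) = 0.
Zero determinant ⇒ coplanar.

Yes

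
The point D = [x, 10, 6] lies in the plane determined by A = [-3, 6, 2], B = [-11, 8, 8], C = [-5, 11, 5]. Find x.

The plane through A, B, C has equation −24x + 12y − 36z = 72.
Substituting D: (-24)x + (-96) = 72, so x = -7.

-7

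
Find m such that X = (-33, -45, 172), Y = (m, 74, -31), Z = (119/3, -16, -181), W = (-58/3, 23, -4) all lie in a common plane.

Normal to plane XZW: n = (18900, 7965, 4545); plane equation n·P = -200385.
Requiring n·Y = -200385: (18900)m + (448515) = -200385.
So m = -103/3.

-103/3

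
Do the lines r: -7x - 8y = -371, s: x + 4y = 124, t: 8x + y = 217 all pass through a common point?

Lines aᵢx + bᵢy = cᵢ with pairwise distinct directions are concurrent exactly when det[aᵢ bᵢ cᵢ] = 0.
Here the determinant is 93.
Nonzero, so no common point exists.

No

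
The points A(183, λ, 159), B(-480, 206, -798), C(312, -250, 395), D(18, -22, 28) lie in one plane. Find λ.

-208

Coplanarity ⇔ det[AB; AC; AD] = 0.
Expanding, this is linear in λ: (60078)λ + (12496224) = 0.
So λ = -208.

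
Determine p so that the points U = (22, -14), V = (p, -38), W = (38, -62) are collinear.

30

The three points are collinear iff det[UV; UW] = 0.
This determinant is linear in p: (-48)p + (1440) = 0, so p = 30.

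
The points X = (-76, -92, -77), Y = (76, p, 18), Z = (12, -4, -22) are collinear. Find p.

60

Direction XZ = (88, 88, 55). From the x-coordinate of Y, the parameter along the line is τ = (76 − (-76))/88 = 19/11.
Then p = (-92) + 19/11·(88) = 60.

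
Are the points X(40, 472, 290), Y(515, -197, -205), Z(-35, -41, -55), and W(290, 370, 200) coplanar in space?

No

The four points are coplanar iff the 3×3 determinant with rows XY, XZ, XW is zero.
Rows: (475, -669, -495), (-75, -513, -345), (250, -102, -90).
Expanding along the first row: (475)(10980) − (-669)(93000) + (-495)(135900) = 162000.
Nonzero ⇒ not coplanar.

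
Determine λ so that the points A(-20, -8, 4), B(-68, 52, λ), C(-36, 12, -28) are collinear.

-92

Direction AC = (-16, 20, -32). From the x-coordinate of B, the parameter along the line is τ = (-68 − (-20))/(-16) = 3.
Then λ = 4 + 3·(-32) = -92.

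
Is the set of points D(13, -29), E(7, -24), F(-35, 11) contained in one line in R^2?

DE = (-6, 5), DF = (-48, 40).
det[DE; DF] = (-6)(40) − (5)(-48) = 0.
The determinant is zero, so the points are collinear.

Yes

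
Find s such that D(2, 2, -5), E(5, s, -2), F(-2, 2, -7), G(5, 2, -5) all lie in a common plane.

Coplanarity ⇔ det[DE; DF; DG] = 0.
Expanding, this is linear in s: (-6)s + (12) = 0.
So s = 2.

2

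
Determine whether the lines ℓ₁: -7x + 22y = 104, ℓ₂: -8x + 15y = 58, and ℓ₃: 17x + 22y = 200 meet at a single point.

Yes

The three lines meet at one point iff the augmented coefficient matrix [aᵢ bᵢ cᵢ] has rank < 3, i.e. its determinant vanishes.
Here the determinant is 0.
It vanishes, so the lines are concurrent at (4, 6).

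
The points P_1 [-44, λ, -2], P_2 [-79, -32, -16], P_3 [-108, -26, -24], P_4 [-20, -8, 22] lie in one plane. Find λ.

-32

Coplanarity ⇔ det[P_1P_2; P_1P_3; P_1P_4] = 0.
Expanding, this is linear in λ: (-630)λ + (-20160) = 0.
So λ = -32.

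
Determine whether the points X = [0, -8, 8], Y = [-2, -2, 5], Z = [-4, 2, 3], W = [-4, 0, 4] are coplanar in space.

With X as base: XY = (-2, 6, -3), XZ = (-4, 10, -5), XW = (-4, 8, -4).
XZ × XW = (0, 4, 8).
XY · (XZ × XW) = 0.
The scalar triple product vanishes, so the four points are coplanar.

Yes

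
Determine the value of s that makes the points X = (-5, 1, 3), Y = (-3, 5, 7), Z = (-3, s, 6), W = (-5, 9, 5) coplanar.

Coplanarity ⇔ det[XY; XZ; XW] = 0.
Expanding, this is linear in s: (4)s + (-4) = 0.
So s = 1.

1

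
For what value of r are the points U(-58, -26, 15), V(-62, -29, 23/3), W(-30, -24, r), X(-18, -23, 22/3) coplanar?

28/3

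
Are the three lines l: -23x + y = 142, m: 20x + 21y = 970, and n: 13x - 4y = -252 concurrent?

Intersecting l and m: solving the 2×2 system gives (x, y) = (-4, 50).
Substitute into n: (13)(-4) + (-4)(50) = -252.
This equals -252, so (-4, 50) lies on all three lines and they are concurrent.

Yes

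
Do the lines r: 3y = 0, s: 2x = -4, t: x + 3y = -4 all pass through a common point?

No

Lines aᵢx + bᵢy = cᵢ with pairwise distinct directions are concurrent exactly when det[aᵢ bᵢ cᵢ] = 0.
Here the determinant is 12.
Nonzero, so no common point exists.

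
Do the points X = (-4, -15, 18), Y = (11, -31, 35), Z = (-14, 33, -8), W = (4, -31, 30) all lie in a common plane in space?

Yes

With X as base: XY = (15, -16, 17), XZ = (-10, 48, -26), XW = (8, -16, 12).
XZ × XW = (160, -88, -224).
XY · (XZ × XW) = 0.
The scalar triple product vanishes, so the four points are coplanar.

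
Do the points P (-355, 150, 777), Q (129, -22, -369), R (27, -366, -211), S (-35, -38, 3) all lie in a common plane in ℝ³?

Yes

With P as base: PQ = (484, -172, -1146), PR = (382, -516, -988), PS = (320, -188, -774).
PR × PS = (213640, -20492, 93304).
PQ · (PR × PS) = 0.
The scalar triple product vanishes, so the four points are coplanar.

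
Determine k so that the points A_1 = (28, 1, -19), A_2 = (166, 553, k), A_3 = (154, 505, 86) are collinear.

96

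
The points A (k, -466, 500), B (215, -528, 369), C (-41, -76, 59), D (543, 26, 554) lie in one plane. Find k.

377

The points are coplanar iff AB · (AC × AD) = 0.
Expanding, this is linear in k: (-255360)k + (96270720) = 0.
So k = 377.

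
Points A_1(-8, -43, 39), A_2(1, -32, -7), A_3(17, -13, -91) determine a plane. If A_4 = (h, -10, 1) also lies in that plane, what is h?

Coplanarity requires A_1A_2 · (A_1A_3 × A_1A_4) = 0.
A_1A_2 = (9, 11, -46), A_1A_3 = (25, 30, -130); the triple product is linear in h with coefficient -50 and constant term 450.
Setting it to zero: h = 9.

9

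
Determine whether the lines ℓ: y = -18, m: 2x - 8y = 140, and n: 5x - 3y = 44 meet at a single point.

Yes

Lines aᵢx + bᵢy = cᵢ with pairwise distinct directions are concurrent exactly when det[aᵢ bᵢ cᵢ] = 0.
Here the determinant is 0.
It vanishes, so the lines are concurrent at (-2, -18).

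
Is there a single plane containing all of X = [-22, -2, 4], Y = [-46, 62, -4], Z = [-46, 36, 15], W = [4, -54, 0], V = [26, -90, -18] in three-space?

No

The plane through X, Y, Z has normal n = XY × XZ = (1008, 456, 624) and equation n·P = -20592.
Checking the remaining points: n·W = -20592, n·V = -26064.
Since n·V = -26064 ≠ -20592, V is off the plane and the points are not all coplanar.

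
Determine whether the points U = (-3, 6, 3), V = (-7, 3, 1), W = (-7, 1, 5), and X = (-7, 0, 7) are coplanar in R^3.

Yes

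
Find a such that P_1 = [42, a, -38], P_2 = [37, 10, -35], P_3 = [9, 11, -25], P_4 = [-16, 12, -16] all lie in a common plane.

8

The points are coplanar iff P_1P_2 · (P_1P_3 × P_1P_4) = 0.
Expanding, this is linear in a: (-2)a + (16) = 0.
So a = 8.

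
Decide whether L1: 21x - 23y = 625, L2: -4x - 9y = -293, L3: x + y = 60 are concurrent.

No

Intersecting L1 and L2: solving the 2×2 system gives (x, y) = (44, 13).
Substitute into L3: (1)(44) + (1)(13) = 57.
But L3 requires 60 ≠ 57, so the three lines have no common point.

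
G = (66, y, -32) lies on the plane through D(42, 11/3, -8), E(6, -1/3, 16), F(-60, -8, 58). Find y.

A normal to the plane is n = DE × DF = (16, -72, 12).
G lies in the plane iff n · DG = 0.
This gives (-72)y + (360) = 0, so y = 5.

5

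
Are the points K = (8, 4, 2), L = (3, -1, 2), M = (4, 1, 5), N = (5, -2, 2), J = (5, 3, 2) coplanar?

The plane through K, L, M has normal n = KL × KM = (-15, 15, -5) and equation n·P = -70.
Checking the remaining points: n·N = -115, n·J = -40.
Since n·N = -115 ≠ -70, N is off the plane and the points are not all coplanar.

No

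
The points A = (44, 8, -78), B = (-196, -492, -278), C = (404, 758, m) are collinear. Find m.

Direction AB = (-240, -500, -200). From the x-coordinate of C, the parameter along the line is τ = (404 − 44)/(-240) = -3/2.
Then m = (-78) + (-3/2)·(-200) = 222.

222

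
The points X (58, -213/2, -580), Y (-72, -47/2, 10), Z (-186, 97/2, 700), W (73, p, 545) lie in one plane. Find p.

Coplanarity ⇔ det[XY; XZ; XW] = 0.
Expanding, this is linear in p: (22440)p + (2726460) = 0.
So p = -243/2.

-243/2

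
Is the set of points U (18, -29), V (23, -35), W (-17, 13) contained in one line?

Yes

UV = (5, -6), UW = (-35, 42).
Checking proportionality: UW = -7·UV, so the vectors are parallel and the points are collinear.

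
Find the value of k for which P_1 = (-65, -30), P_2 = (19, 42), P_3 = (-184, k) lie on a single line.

Collinearity: (P_3 − P_1) must be parallel to (P_2 − P_1) = (84, 72).
Cross-multiplying the components: (k − (-30))·(84) = (-119)·(72).
Solving gives k = -132.

-132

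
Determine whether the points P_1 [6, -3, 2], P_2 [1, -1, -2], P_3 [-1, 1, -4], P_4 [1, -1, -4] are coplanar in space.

The four points are coplanar iff the 3×3 determinant with rows P_1P_2, P_1P_3, P_1P_4 is zero.
Rows: (-5, 2, -4), (-7, 4, -6), (-5, 2, -6).
Expanding along the first row: (-5)(-12) − (2)(12) + (-4)(6) = 12.
Nonzero ⇒ not coplanar.

No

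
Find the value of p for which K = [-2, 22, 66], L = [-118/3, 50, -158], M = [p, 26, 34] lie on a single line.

-22/3

Collinearity requires KL × KM = 0; each component is linear in p.
The y-component gives (-224)p + (-4928/3) = 0, so p = -22/3.
The remaining components then also vanish.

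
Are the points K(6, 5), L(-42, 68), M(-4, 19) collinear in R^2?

KL = (-48, 63), KM = (-10, 14).
Twice the signed area of △KLM is (-48)(14) − (63)(-10) = -42.
The area is nonzero, so the three points are not collinear.

No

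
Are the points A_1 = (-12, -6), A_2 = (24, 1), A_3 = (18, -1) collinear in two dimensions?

No

A_1A_2 = (36, 7), A_1A_3 = (30, 5).
If collinear, A_1A_3 would be a scalar multiple of A_1A_2. But (36)·(5) ≠ (7)·(30) (difference -30), so they are not parallel; the points are not collinear.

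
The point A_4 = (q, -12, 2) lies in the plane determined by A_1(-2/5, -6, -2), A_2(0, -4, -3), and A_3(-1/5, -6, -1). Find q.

The plane through A_1, A_2, A_3 has equation 2x − (3/5)y − (2/5)z = 18/5.
Substituting A_4: (2)q + (32/5) = 18/5, so q = -7/5.

-7/5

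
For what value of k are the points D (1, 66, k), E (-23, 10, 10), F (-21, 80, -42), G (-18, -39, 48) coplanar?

-26

Coplanarity ⇔ det[DE; DF; DG] = 0.
Expanding, this is linear in k: (448)k + (11648) = 0.
So k = -26.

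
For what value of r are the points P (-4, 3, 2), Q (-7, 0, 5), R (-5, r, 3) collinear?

Direction PQ = (-3, -3, 3). From the x-coordinate of R, the parameter along the line is τ = (-5 − (-4))/(-3) = 1/3.
Then r = 3 + 1/3·(-3) = 2.

2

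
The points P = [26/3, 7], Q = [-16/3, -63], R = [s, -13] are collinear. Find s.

14/3

Collinearity: (R − P) must be parallel to (Q − P) = (-14, -70).
Cross-multiplying the components: (s − 26/3)·(-70) = (-20)·(-14).
Solving gives s = 14/3.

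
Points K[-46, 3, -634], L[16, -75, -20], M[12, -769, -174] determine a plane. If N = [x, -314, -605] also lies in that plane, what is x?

A normal to the plane is n = KL × KM = (438128, 7092, -43340).
N lies in the plane iff n · KN = 0.
This gives (438128)x + (16648864) = 0, so x = -38.

-38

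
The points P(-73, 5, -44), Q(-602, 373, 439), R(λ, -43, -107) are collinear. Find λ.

-4

Direction PQ = (-529, 368, 483). From the y-coordinate of R, the parameter along the line is τ = (-43 − 5)/368 = -3/23.
Then λ = (-73) + (-3/23)·(-529) = -4.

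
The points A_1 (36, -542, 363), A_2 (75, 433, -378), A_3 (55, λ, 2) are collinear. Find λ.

-67

Collinearity requires A_1A_2 × A_1A_3 = 0; each component is linear in λ.
The x-component gives (741)λ + (49647) = 0, so λ = -67.
The remaining components then also vanish.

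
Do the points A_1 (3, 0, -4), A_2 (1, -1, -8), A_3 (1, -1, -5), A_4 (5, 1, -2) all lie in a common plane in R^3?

The four points are coplanar iff the 3×3 determinant with rows A_1A_2, A_1A_3, A_1A_4 is zero.
Rows: (-2, -1, -4), (-2, -1, -1), (2, 1, 2).
Expanding along the first row: (-2)(-1) − (-1)(-2) + (-4)(0) = 0.
Zero determinant ⇒ coplanar.

Yes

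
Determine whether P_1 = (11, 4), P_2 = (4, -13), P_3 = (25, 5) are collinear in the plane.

No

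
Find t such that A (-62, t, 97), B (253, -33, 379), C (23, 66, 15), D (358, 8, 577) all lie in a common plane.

689

Coplanarity ⇔ det[AB; AC; AD] = 0.
Expanding, this is linear in t: (-7320)t + (5043480) = 0.
So t = 689.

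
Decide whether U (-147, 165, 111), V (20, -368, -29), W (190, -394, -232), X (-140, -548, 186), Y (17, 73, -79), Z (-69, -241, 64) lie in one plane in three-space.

The plane through U, V, W has normal n = UV × UW = (104559, 10101, 86268) and equation n·P = -4127760.
Checking the remaining points: n·X = -4127760, n·Y = -4300296, n·Z = -4127760.
Since n·Y = -4300296 ≠ -4127760, Y is off the plane and the points are not all coplanar.

No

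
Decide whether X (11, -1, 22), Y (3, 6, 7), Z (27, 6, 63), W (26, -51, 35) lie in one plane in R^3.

No

The four points are coplanar iff the 3×3 determinant with rows XY, XZ, XW is zero.
Rows: (-8, 7, -15), (16, 7, 41), (15, -50, 13).
Expanding along the first row: (-8)(2141) − (7)(-407) + (-15)(-905) = -704.
Nonzero ⇒ not coplanar.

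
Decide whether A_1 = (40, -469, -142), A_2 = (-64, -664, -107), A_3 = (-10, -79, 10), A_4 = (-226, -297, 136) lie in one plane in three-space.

A normal to the plane through A_1, A_2, A_3 is n = A_1A_2 × A_1A_3 = (-43290, 14058, -50310).
The plane has equation n·P = -1180782. For A_4: n·A_4 = -1233846.
-1233846 ≠ -1180782, so A_4 is off the plane.

No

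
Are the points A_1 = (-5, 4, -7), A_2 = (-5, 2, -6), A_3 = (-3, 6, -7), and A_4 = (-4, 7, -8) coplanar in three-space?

Yes

A normal to the plane through A_1, A_2, A_3 is n = A_1A_2 × A_1A_3 = (-2, 2, 4).
The plane has equation n·P = -10. For A_4: n·A_4 = -10.
Equal, so A_4 lies in the plane and all four are coplanar.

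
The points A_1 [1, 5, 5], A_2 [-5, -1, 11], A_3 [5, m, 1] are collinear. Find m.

9

Direction A_1A_2 = (-6, -6, 6). From the x-coordinate of A_3, the parameter along the line is τ = (5 − 1)/(-6) = -2/3.
Then m = 5 + (-2/3)·(-6) = 9.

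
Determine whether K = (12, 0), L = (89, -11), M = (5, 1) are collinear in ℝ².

Yes

KL = (77, -11), KM = (-7, 1).
det[KL; KM] = (77)(1) − (-11)(-7) = 0.
The determinant is zero, so the points are collinear.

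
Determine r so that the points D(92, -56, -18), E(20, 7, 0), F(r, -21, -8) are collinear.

52

Collinearity requires DE × DF = 0; each component is linear in r.
The y-component gives (18)r + (-936) = 0, so r = 52.
The remaining components then also vanish.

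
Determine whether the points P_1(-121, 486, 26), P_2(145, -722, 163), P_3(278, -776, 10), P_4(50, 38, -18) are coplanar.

A normal to the plane through P_1, P_2, P_3 is n = P_1P_2 × P_1P_3 = (192222, 58919, 146300).
The plane has equation n·P = 9179572. For P_4: n·P_4 = 9216622.
9216622 ≠ 9179572, so P_4 is off the plane.

No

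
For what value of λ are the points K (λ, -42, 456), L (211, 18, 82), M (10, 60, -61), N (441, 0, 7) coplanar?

319

The points are coplanar iff KL · (KM × KN) = 0.
Expanding, this is linear in λ: (5724)λ + (-1825956) = 0.
So λ = 319.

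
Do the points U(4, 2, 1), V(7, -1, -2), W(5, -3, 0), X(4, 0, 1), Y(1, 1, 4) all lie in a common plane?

Yes

The plane through U, V, W has normal n = UV × UW = (-12, 0, -12) and equation n·P = -60.
Checking the remaining points: n·X = -60, n·Y = -60.
All equal -60, so all 5 points lie in one plane.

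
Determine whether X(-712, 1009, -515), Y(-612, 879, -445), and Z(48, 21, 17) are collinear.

Yes

XY = (100, -130, 70), XZ = (760, -988, 532).
XY × XZ = (0, 0, 0).
The cross product vanishes, so the three points are collinear.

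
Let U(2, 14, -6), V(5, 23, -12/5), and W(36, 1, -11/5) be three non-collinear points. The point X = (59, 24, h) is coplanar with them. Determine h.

A normal to the plane is n = UV × UW = (81, 111, -345).
X lies in the plane iff n · UX = 0.
This gives (-345)h + (3657) = 0, so h = 53/5.

53/5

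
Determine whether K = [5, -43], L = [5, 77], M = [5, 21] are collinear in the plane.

KL = (0, 120), KM = (0, 64).
Checking proportionality: KM = 8/15·KL, so the vectors are parallel and the points are collinear.

Yes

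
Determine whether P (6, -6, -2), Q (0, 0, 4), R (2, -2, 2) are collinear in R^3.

Yes

PQ = (-6, 6, 6), PR = (-4, 4, 4).
Each component of PR is 2/3 times the corresponding component of PQ, so PR = 2/3·PQ and the points are collinear.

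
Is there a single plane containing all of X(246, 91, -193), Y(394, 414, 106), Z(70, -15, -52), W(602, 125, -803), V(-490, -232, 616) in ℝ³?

The plane through X, Y, Z has normal n = XY × XZ = (77237, -73492, 41160) and equation n·P = 4368650.
Checking the remaining points: n·W = 4258694, n·V = 4558574.
Since n·W = 4258694 ≠ 4368650, W is off the plane and the points are not all coplanar.

No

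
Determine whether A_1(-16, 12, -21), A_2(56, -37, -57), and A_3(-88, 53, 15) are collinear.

A_1A_2 = (72, -49, -36), A_1A_3 = (-72, 41, 36).
A_1A_2 × A_1A_3 = (-288, 0, -576).
The cross product is nonzero, so the points do not lie on one line.

No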